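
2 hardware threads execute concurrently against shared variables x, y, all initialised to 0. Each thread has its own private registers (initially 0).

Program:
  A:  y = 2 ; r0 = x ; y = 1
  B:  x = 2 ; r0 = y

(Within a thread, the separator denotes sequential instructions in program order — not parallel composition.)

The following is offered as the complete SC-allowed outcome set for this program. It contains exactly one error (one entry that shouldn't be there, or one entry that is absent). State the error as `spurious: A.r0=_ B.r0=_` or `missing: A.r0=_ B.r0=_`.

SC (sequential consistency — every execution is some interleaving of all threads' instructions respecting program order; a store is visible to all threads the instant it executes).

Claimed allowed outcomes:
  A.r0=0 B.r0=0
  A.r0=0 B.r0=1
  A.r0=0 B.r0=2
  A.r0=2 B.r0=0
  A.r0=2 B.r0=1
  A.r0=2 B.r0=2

spurious: A.r0=0 B.r0=0

outcome vector order: (A.r0,B.r0)
under SC → 0/1 0/2 2/0 2/1 2/2
claimed∖SC = {0/0}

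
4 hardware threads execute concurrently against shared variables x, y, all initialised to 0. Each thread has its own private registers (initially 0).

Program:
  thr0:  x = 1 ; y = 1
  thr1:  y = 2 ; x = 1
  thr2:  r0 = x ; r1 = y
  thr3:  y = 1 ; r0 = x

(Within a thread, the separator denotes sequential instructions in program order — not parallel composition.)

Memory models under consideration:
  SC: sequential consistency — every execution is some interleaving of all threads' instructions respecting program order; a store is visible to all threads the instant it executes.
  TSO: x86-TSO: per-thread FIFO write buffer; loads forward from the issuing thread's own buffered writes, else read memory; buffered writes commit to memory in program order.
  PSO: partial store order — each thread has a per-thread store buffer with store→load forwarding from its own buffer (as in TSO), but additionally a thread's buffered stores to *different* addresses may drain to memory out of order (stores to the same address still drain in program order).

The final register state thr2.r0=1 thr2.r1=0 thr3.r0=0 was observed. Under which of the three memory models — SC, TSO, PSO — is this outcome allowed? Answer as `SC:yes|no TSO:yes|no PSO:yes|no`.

outcome vector order: (thr2.r0,thr2.r1,thr3.r0)
under SC → (0,0,0); (0,0,1); (0,1,0); (0,1,1); (0,2,0); (0,2,1); (1,0,1); (1,1,0); (1,1,1); (1,2,0); (1,2,1)
under TSO → (0,0,0); (0,0,1); (0,1,0); (0,1,1); (0,2,0); (0,2,1); (1,0,0); (1,0,1); (1,1,0); (1,1,1); (1,2,0); (1,2,1)
under PSO → (0,0,0); (0,0,1); (0,1,0); (0,1,1); (0,2,0); (0,2,1); (1,0,0); (1,0,1); (1,1,0); (1,1,1); (1,2,0); (1,2,1)
target (1,0,0) ∈ {TSO,PSO}

SC:no TSO:yes PSO:yes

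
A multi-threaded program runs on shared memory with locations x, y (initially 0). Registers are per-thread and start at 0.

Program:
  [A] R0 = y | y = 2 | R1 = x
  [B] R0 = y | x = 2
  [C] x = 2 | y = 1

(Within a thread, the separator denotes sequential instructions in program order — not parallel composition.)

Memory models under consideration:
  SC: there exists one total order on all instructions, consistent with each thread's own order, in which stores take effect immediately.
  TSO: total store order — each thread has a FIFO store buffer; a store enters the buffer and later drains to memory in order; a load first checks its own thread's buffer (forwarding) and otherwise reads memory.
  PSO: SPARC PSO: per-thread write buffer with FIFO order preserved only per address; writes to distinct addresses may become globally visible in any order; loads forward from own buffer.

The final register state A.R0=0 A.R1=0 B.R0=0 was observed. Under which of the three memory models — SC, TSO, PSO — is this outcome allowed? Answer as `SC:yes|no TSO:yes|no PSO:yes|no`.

SC:yes TSO:yes PSO:yes

outcome vector order: (A.R0,A.R1,B.R0)
SC: 9 outcomes — {(0,0,0) (0,0,1) (0,0,2) (0,2,0) (0,2,1) (0,2,2) (1,2,0) (1,2,1) (1,2,2)}
TSO: 9 outcomes — {(0,0,0) (0,0,1) (0,0,2) (0,2,0) (0,2,1) (0,2,2) (1,2,0) (1,2,1) (1,2,2)}
PSO: 12 outcomes — {(0,0,0) (0,0,1) (0,0,2) (0,2,0) (0,2,1) (0,2,2) (1,0,0) (1,0,1) (1,0,2) (1,2,0) (1,2,1) (1,2,2)}
target (0,0,0) ∈ {SC,TSO,PSO}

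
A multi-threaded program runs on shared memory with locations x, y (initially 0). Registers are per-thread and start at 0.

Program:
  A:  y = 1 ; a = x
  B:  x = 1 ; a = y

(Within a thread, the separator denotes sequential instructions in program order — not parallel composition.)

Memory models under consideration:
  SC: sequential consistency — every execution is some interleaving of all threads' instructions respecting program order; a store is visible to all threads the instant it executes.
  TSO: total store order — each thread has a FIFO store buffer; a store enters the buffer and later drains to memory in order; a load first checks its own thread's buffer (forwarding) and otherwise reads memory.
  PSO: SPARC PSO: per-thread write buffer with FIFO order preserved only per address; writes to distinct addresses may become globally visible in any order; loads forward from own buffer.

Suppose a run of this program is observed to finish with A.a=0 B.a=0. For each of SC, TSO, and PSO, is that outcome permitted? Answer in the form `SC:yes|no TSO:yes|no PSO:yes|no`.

outcome vector order: (A.a,B.a)
SC: 3 outcomes — {01, 10, 11}
TSO: 4 outcomes — {00, 01, 10, 11}
PSO: 4 outcomes — {00, 01, 10, 11}
target 00 ∈ {TSO,PSO}

SC:no TSO:yes PSO:yes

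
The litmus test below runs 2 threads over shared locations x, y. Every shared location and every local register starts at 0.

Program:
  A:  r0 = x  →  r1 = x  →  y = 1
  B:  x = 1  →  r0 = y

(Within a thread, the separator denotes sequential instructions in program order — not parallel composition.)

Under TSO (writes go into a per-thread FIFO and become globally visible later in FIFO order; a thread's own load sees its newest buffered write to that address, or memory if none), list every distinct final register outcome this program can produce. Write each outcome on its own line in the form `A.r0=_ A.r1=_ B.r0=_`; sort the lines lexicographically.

outcome vector order: (A.r0,A.r1,B.r0)
|TSO outcomes| = 6

A.r0=0 A.r1=0 B.r0=0
A.r0=0 A.r1=0 B.r0=1
A.r0=0 A.r1=1 B.r0=0
A.r0=0 A.r1=1 B.r0=1
A.r0=1 A.r1=1 B.r0=0
A.r0=1 A.r1=1 B.r0=1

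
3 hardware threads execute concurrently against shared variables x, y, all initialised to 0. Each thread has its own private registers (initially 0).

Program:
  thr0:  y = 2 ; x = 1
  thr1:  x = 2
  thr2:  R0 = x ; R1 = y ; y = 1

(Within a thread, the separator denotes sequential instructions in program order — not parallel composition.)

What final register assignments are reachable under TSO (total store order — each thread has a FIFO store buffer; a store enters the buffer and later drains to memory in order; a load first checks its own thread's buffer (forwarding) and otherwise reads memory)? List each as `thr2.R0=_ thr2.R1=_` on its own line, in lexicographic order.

thr2.R0=0 thr2.R1=0
thr2.R0=0 thr2.R1=2
thr2.R0=1 thr2.R1=2
thr2.R0=2 thr2.R1=0
thr2.R0=2 thr2.R1=2

outcome vector order: (thr2.R0,thr2.R1)
|TSO outcomes| = 5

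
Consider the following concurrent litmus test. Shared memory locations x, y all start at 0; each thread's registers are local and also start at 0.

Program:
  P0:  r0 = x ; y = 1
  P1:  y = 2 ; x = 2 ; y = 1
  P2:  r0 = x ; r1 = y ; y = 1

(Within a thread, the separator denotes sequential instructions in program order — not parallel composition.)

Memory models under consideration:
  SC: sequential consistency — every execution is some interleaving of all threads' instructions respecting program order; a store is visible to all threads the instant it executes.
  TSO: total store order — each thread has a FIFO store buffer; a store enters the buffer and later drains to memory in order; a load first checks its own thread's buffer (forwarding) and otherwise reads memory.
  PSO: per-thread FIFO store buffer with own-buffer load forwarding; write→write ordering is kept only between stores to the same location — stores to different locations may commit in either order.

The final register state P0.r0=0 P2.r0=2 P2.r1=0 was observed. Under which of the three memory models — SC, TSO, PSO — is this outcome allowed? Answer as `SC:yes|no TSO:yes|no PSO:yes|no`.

SC:no TSO:no PSO:yes

outcome vector order: (P0.r0,P2.r0,P2.r1)
SC: 10 outcomes — {<0 0 0>; <0 0 1>; <0 0 2>; <0 2 1>; <0 2 2>; <2 0 0>; <2 0 1>; <2 0 2>; <2 2 1>; <2 2 2>}
TSO: 10 outcomes — {<0 0 0>; <0 0 1>; <0 0 2>; <0 2 1>; <0 2 2>; <2 0 0>; <2 0 1>; <2 0 2>; <2 2 1>; <2 2 2>}
PSO: 12 outcomes — {<0 0 0>; <0 0 1>; <0 0 2>; <0 2 0>; <0 2 1>; <0 2 2>; <2 0 0>; <2 0 1>; <2 0 2>; <2 2 0>; <2 2 1>; <2 2 2>}
target <0 2 0> ∈ {PSO}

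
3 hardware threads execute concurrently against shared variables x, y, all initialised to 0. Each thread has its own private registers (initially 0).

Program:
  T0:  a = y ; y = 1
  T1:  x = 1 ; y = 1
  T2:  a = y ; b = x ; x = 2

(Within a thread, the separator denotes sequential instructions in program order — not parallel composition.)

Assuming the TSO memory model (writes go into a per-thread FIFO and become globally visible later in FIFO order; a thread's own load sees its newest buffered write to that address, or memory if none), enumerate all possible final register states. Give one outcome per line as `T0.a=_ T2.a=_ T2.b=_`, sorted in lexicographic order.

outcome vector order: (T0.a,T2.a,T2.b)
|TSO outcomes| = 7

T0.a=0 T2.a=0 T2.b=0
T0.a=0 T2.a=0 T2.b=1
T0.a=0 T2.a=1 T2.b=0
T0.a=0 T2.a=1 T2.b=1
T0.a=1 T2.a=0 T2.b=0
T0.a=1 T2.a=0 T2.b=1
T0.a=1 T2.a=1 T2.b=1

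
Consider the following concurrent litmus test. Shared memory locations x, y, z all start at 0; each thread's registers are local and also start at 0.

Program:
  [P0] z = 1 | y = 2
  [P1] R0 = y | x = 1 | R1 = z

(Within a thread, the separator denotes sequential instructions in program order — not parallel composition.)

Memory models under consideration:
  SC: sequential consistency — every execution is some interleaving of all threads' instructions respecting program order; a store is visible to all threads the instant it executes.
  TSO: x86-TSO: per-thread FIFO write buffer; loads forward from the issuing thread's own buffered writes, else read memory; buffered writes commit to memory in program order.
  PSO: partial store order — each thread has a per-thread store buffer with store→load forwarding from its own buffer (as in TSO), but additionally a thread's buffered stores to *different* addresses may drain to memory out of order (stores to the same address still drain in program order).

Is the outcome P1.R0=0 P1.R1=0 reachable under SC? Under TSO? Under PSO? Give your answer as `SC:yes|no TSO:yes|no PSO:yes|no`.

SC:yes TSO:yes PSO:yes

outcome vector order: (P1.R0,P1.R1)
[SC] allowed = {00 01 21}
[TSO] allowed = {00 01 21}
[PSO] allowed = {00 01 20 21}
target 00 ∈ {SC,TSO,PSO}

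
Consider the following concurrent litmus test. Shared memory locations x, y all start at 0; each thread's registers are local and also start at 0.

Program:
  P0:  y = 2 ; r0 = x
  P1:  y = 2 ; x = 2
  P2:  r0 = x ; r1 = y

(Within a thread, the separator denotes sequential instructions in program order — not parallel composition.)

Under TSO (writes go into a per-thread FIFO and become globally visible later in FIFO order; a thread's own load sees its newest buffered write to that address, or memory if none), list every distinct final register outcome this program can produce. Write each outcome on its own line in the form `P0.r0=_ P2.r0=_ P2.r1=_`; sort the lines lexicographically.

outcome vector order: (P0.r0,P2.r0,P2.r1)
|TSO outcomes| = 6

P0.r0=0 P2.r0=0 P2.r1=0
P0.r0=0 P2.r0=0 P2.r1=2
P0.r0=0 P2.r0=2 P2.r1=2
P0.r0=2 P2.r0=0 P2.r1=0
P0.r0=2 P2.r0=0 P2.r1=2
P0.r0=2 P2.r0=2 P2.r1=2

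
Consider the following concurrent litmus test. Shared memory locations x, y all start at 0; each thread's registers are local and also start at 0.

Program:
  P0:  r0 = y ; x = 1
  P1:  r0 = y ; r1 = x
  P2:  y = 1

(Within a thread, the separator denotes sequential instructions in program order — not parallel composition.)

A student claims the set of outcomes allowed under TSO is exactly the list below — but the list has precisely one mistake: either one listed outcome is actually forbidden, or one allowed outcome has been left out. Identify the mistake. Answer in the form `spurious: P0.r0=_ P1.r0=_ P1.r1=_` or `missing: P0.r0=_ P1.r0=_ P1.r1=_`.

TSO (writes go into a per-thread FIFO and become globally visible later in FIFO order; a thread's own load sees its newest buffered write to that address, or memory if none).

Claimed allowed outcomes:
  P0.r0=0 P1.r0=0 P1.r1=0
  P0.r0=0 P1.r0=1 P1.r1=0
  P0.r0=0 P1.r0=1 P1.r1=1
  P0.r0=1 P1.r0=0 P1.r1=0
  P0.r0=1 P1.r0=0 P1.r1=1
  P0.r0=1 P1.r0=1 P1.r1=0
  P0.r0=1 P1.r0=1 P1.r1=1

missing: P0.r0=0 P1.r0=0 P1.r1=1

outcome vector order: (P0.r0,P1.r0,P1.r1)
under TSO → 0/0/0, 0/0/1, 0/1/0, 0/1/1, 1/0/0, 1/0/1, 1/1/0, 1/1/1
TSO∖claimed = {0/0/1}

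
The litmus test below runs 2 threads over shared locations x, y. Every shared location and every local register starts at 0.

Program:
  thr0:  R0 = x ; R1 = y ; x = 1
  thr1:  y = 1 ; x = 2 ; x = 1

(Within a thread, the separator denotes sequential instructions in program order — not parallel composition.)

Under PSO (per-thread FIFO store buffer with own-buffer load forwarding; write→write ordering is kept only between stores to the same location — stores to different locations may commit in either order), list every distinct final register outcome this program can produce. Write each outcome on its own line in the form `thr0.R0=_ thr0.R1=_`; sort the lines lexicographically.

thr0.R0=0 thr0.R1=0
thr0.R0=0 thr0.R1=1
thr0.R0=1 thr0.R1=0
thr0.R0=1 thr0.R1=1
thr0.R0=2 thr0.R1=0
thr0.R0=2 thr0.R1=1

outcome vector order: (thr0.R0,thr0.R1)
|PSO outcomes| = 6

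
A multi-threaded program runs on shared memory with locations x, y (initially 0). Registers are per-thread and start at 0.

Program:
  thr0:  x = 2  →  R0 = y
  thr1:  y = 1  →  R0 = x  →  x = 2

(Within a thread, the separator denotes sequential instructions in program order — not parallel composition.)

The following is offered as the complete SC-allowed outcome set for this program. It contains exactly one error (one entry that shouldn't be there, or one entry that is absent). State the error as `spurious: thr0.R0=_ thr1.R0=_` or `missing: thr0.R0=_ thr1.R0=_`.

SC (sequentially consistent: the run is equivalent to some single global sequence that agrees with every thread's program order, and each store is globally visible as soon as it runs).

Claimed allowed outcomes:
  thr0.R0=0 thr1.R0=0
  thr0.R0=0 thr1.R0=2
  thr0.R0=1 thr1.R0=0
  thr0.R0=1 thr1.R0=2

outcome vector order: (thr0.R0,thr1.R0)
SC: 3 outcomes — {(0,2); (1,0); (1,2)}
claimed∖SC = {(0,0)}

spurious: thr0.R0=0 thr1.R0=0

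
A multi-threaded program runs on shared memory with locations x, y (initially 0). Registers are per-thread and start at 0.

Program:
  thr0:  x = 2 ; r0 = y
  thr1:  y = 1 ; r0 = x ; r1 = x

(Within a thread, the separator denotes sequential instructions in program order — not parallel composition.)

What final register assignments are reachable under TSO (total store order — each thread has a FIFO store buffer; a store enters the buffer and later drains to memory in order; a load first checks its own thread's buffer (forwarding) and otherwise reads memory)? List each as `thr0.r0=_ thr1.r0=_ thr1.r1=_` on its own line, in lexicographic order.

outcome vector order: (thr0.r0,thr1.r0,thr1.r1)
|TSO outcomes| = 6

thr0.r0=0 thr1.r0=0 thr1.r1=0
thr0.r0=0 thr1.r0=0 thr1.r1=2
thr0.r0=0 thr1.r0=2 thr1.r1=2
thr0.r0=1 thr1.r0=0 thr1.r1=0
thr0.r0=1 thr1.r0=0 thr1.r1=2
thr0.r0=1 thr1.r0=2 thr1.r1=2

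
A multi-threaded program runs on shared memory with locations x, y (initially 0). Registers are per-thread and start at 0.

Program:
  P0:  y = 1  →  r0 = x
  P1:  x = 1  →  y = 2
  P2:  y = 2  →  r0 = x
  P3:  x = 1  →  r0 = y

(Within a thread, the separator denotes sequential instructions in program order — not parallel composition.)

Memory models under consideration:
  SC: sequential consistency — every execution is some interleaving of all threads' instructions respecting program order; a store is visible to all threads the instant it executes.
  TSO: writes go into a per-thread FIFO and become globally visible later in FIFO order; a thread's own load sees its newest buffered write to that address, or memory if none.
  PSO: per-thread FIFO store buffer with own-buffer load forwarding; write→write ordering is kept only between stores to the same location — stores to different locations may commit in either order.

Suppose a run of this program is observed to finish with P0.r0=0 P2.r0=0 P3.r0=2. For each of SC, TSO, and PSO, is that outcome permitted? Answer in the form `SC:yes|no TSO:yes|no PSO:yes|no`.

SC:yes TSO:yes PSO:yes

outcome vector order: (P0.r0,P2.r0,P3.r0)
[SC] allowed = {001, 002, 011, 012, 101, 102, 110, 111, 112}
[TSO] allowed = {000, 001, 002, 010, 011, 012, 100, 101, 102, 110, 111, 112}
[PSO] allowed = {000, 001, 002, 010, 011, 012, 100, 101, 102, 110, 111, 112}
target 002 ∈ {SC,TSO,PSO}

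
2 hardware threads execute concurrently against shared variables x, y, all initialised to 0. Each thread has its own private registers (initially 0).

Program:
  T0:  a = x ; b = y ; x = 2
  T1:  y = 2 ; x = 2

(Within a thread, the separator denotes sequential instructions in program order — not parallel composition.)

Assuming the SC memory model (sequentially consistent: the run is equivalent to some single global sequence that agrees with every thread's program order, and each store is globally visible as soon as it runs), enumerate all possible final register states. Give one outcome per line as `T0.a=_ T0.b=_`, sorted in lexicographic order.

T0.a=0 T0.b=0
T0.a=0 T0.b=2
T0.a=2 T0.b=2

outcome vector order: (T0.a,T0.b)
|SC outcomes| = 3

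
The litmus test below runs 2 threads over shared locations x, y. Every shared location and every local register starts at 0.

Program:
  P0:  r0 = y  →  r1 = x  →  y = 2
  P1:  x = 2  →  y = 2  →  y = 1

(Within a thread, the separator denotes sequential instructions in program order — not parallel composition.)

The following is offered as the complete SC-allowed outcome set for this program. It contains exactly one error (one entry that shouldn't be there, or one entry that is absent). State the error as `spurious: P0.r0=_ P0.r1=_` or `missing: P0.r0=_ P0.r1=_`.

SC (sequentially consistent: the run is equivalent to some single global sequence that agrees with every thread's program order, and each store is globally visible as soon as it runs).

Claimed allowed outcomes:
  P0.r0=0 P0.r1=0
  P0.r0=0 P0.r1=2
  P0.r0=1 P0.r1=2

missing: P0.r0=2 P0.r1=2

outcome vector order: (P0.r0,P0.r1)
under SC → 00, 02, 12, 22
SC∖claimed = {22}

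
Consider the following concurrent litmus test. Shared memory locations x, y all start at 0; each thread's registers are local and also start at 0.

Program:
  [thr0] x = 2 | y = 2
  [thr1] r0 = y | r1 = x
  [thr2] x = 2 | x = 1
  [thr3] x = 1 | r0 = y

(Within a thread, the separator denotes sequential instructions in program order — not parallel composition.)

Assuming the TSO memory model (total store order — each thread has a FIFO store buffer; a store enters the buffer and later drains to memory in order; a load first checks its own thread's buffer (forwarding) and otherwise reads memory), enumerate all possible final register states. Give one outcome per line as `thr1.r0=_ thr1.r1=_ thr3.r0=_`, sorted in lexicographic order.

outcome vector order: (thr1.r0,thr1.r1,thr3.r0)
|TSO outcomes| = 10

thr1.r0=0 thr1.r1=0 thr3.r0=0
thr1.r0=0 thr1.r1=0 thr3.r0=2
thr1.r0=0 thr1.r1=1 thr3.r0=0
thr1.r0=0 thr1.r1=1 thr3.r0=2
thr1.r0=0 thr1.r1=2 thr3.r0=0
thr1.r0=0 thr1.r1=2 thr3.r0=2
thr1.r0=2 thr1.r1=1 thr3.r0=0
thr1.r0=2 thr1.r1=1 thr3.r0=2
thr1.r0=2 thr1.r1=2 thr3.r0=0
thr1.r0=2 thr1.r1=2 thr3.r0=2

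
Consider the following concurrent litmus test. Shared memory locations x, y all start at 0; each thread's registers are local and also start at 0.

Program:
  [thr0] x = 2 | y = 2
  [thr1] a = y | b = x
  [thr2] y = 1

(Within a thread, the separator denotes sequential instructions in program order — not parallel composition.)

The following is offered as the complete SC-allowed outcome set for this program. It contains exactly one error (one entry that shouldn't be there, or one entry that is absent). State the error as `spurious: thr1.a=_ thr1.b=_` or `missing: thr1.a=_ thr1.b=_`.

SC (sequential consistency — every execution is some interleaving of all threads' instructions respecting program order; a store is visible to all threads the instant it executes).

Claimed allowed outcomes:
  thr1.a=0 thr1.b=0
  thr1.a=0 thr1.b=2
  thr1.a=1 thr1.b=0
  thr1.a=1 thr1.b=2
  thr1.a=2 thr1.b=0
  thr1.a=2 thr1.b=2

outcome vector order: (thr1.a,thr1.b)
under SC → 00 02 10 12 22
claimed∖SC = {20}

spurious: thr1.a=2 thr1.b=0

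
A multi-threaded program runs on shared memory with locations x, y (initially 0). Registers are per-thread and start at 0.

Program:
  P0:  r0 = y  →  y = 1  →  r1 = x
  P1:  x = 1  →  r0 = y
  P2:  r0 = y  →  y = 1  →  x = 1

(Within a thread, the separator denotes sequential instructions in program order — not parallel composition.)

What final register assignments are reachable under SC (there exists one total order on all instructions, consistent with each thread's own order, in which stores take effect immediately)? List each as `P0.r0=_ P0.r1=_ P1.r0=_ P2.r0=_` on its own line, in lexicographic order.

outcome vector order: (P0.r0,P0.r1,P1.r0,P2.r0)
|SC outcomes| = 9

P0.r0=0 P0.r1=0 P1.r0=1 P2.r0=0
P0.r0=0 P0.r1=0 P1.r0=1 P2.r0=1
P0.r0=0 P0.r1=1 P1.r0=0 P2.r0=0
P0.r0=0 P0.r1=1 P1.r0=0 P2.r0=1
P0.r0=0 P0.r1=1 P1.r0=1 P2.r0=0
P0.r0=0 P0.r1=1 P1.r0=1 P2.r0=1
P0.r0=1 P0.r1=0 P1.r0=1 P2.r0=0
P0.r0=1 P0.r1=1 P1.r0=0 P2.r0=0
P0.r0=1 P0.r1=1 P1.r0=1 P2.r0=0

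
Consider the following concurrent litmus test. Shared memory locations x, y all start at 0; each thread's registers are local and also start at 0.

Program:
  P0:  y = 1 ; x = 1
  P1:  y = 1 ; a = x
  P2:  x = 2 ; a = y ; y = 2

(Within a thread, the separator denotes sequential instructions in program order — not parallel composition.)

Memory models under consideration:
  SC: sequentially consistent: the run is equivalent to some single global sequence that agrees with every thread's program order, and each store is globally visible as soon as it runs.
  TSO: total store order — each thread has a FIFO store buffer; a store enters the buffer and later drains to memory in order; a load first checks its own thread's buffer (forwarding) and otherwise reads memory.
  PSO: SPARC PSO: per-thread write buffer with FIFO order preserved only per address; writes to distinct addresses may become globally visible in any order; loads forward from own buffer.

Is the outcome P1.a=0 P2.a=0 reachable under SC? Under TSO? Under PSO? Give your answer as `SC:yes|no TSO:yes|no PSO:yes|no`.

SC:no TSO:yes PSO:yes

outcome vector order: (P1.a,P2.a)
SC (5): 01; 10; 11; 20; 21
TSO (6): 00; 01; 10; 11; 20; 21
PSO (6): 00; 01; 10; 11; 20; 21
target 00 ∈ {TSO,PSO}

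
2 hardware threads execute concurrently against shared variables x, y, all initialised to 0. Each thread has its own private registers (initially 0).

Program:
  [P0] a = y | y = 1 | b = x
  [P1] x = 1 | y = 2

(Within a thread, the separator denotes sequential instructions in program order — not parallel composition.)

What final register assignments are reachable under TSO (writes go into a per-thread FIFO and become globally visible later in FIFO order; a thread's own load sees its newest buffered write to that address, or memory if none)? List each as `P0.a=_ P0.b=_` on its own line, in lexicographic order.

outcome vector order: (P0.a,P0.b)
|TSO outcomes| = 3

P0.a=0 P0.b=0
P0.a=0 P0.b=1
P0.a=2 P0.b=1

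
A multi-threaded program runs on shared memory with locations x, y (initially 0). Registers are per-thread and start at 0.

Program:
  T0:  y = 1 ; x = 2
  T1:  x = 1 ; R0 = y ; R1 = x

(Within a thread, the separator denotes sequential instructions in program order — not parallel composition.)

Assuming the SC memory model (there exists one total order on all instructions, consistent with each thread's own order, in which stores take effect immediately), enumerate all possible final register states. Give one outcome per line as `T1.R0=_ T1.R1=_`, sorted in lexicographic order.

outcome vector order: (T1.R0,T1.R1)
|SC outcomes| = 4

T1.R0=0 T1.R1=1
T1.R0=0 T1.R1=2
T1.R0=1 T1.R1=1
T1.R0=1 T1.R1=2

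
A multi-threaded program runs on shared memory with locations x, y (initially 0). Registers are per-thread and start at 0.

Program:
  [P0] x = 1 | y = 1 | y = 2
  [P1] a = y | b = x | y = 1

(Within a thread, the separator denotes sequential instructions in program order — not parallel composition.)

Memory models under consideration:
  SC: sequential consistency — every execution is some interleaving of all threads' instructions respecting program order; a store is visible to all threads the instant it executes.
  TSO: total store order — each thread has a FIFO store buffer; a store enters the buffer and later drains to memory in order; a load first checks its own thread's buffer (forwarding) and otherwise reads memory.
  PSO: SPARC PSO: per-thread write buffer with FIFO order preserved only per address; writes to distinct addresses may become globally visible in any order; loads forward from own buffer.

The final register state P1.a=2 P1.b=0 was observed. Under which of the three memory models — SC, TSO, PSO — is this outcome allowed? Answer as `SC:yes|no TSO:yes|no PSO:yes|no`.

SC:no TSO:no PSO:yes

outcome vector order: (P1.a,P1.b)
SC (4): 00; 01; 11; 21
TSO (4): 00; 01; 11; 21
PSO (6): 00; 01; 10; 11; 20; 21
target 20 ∈ {PSO}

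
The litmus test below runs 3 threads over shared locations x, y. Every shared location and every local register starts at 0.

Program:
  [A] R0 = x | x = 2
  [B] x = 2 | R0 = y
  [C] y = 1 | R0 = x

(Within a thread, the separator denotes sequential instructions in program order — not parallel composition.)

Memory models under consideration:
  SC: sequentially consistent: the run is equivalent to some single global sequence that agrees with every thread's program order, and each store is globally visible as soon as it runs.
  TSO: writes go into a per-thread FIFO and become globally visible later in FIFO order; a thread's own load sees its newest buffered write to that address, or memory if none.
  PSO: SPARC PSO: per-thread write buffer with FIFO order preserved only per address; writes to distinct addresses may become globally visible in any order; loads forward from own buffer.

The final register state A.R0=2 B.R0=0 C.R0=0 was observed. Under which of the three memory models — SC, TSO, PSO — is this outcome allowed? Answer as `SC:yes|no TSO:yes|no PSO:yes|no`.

SC:no TSO:yes PSO:yes

outcome vector order: (A.R0,B.R0,C.R0)
SC (6): <0 0 2>, <0 1 0>, <0 1 2>, <2 0 2>, <2 1 0>, <2 1 2>
TSO (8): <0 0 0>, <0 0 2>, <0 1 0>, <0 1 2>, <2 0 0>, <2 0 2>, <2 1 0>, <2 1 2>
PSO (8): <0 0 0>, <0 0 2>, <0 1 0>, <0 1 2>, <2 0 0>, <2 0 2>, <2 1 0>, <2 1 2>
target <2 0 0> ∈ {TSO,PSO}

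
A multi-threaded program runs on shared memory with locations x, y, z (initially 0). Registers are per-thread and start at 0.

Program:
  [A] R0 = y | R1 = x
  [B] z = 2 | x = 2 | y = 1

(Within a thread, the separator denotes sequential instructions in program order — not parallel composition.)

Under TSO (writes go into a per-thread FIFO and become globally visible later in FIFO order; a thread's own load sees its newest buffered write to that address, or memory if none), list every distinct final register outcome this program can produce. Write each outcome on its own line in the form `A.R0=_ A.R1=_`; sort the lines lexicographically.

outcome vector order: (A.R0,A.R1)
|TSO outcomes| = 3

A.R0=0 A.R1=0
A.R0=0 A.R1=2
A.R0=1 A.R1=2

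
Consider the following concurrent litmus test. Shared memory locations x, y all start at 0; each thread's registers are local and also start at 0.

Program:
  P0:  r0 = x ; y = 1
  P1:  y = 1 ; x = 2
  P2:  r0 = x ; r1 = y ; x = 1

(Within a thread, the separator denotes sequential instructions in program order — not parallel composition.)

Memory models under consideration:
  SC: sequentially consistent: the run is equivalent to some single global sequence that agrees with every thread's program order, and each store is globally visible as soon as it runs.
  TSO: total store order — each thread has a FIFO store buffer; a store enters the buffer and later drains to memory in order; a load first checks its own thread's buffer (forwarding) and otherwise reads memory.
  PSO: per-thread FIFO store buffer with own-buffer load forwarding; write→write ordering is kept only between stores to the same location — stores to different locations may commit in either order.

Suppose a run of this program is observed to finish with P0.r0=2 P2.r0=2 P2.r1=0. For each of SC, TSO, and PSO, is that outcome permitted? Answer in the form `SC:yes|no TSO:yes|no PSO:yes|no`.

SC:no TSO:no PSO:yes

outcome vector order: (P0.r0,P2.r0,P2.r1)
under SC → 0/0/0, 0/0/1, 0/2/1, 1/0/0, 1/0/1, 1/2/1, 2/0/0, 2/0/1, 2/2/1
under TSO → 0/0/0, 0/0/1, 0/2/1, 1/0/0, 1/0/1, 1/2/1, 2/0/0, 2/0/1, 2/2/1
under PSO → 0/0/0, 0/0/1, 0/2/0, 0/2/1, 1/0/0, 1/0/1, 1/2/0, 1/2/1, 2/0/0, 2/0/1, 2/2/0, 2/2/1
target 2/2/0 ∈ {PSO}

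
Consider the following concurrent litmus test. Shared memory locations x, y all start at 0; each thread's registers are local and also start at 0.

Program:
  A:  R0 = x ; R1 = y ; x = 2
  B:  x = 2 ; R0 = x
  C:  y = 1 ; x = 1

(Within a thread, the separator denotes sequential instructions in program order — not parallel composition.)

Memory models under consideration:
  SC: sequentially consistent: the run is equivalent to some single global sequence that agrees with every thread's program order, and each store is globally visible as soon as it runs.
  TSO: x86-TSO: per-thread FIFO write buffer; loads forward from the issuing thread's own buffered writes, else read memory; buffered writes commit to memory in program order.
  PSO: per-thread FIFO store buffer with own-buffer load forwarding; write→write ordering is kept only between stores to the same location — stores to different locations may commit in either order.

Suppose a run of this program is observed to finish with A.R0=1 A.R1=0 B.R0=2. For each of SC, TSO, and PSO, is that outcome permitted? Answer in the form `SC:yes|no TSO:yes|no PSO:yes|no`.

SC:no TSO:no PSO:yes

outcome vector order: (A.R0,A.R1,B.R0)
under SC → 0/0/1 0/0/2 0/1/1 0/1/2 1/1/1 1/1/2 2/0/1 2/0/2 2/1/1 2/1/2
under TSO → 0/0/1 0/0/2 0/1/1 0/1/2 1/1/1 1/1/2 2/0/1 2/0/2 2/1/1 2/1/2
under PSO → 0/0/1 0/0/2 0/1/1 0/1/2 1/0/1 1/0/2 1/1/1 1/1/2 2/0/1 2/0/2 2/1/1 2/1/2
target 1/0/2 ∈ {PSO}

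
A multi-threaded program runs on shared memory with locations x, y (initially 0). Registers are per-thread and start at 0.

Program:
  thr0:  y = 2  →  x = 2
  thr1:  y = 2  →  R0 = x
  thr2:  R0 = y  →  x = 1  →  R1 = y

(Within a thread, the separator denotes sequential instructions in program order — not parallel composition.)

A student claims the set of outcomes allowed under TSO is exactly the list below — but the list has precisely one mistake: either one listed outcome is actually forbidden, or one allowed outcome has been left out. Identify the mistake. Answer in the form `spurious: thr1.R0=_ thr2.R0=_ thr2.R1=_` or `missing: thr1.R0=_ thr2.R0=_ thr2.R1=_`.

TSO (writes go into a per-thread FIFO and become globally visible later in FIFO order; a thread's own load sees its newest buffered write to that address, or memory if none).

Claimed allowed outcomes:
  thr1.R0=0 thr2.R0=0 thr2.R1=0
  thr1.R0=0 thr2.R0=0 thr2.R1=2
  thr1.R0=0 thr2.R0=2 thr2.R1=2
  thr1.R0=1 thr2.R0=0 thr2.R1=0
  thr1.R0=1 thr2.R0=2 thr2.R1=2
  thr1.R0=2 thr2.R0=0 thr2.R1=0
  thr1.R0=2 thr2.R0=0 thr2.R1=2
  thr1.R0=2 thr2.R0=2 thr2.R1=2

outcome vector order: (thr1.R0,thr2.R0,thr2.R1)
under TSO → 000, 002, 022, 100, 102, 122, 200, 202, 222
TSO∖claimed = {102}

missing: thr1.R0=1 thr2.R0=0 thr2.R1=2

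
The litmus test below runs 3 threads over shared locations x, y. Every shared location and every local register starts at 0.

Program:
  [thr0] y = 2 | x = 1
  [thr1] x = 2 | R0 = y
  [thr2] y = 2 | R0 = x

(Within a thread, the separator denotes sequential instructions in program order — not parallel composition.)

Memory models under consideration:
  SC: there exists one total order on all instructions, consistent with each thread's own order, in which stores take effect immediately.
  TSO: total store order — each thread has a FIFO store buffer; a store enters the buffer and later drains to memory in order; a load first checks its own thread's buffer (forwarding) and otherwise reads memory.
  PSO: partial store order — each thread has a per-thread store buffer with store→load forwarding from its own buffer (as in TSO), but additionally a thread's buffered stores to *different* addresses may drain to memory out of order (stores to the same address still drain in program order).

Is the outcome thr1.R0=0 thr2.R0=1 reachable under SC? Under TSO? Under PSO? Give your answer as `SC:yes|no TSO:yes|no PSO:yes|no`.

outcome vector order: (thr1.R0,thr2.R0)
[SC] allowed = {(0,1) (0,2) (2,0) (2,1) (2,2)}
[TSO] allowed = {(0,0) (0,1) (0,2) (2,0) (2,1) (2,2)}
[PSO] allowed = {(0,0) (0,1) (0,2) (2,0) (2,1) (2,2)}
target (0,1) ∈ {SC,TSO,PSO}

SC:yes TSO:yes PSO:yes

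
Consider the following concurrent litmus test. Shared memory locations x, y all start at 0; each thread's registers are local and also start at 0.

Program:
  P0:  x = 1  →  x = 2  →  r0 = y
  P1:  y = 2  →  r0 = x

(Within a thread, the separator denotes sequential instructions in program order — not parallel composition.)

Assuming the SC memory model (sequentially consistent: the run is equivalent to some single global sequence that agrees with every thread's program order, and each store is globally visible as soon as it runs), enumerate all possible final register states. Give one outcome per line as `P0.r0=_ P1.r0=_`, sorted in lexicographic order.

P0.r0=0 P1.r0=2
P0.r0=2 P1.r0=0
P0.r0=2 P1.r0=1
P0.r0=2 P1.r0=2

outcome vector order: (P0.r0,P1.r0)
|SC outcomes| = 4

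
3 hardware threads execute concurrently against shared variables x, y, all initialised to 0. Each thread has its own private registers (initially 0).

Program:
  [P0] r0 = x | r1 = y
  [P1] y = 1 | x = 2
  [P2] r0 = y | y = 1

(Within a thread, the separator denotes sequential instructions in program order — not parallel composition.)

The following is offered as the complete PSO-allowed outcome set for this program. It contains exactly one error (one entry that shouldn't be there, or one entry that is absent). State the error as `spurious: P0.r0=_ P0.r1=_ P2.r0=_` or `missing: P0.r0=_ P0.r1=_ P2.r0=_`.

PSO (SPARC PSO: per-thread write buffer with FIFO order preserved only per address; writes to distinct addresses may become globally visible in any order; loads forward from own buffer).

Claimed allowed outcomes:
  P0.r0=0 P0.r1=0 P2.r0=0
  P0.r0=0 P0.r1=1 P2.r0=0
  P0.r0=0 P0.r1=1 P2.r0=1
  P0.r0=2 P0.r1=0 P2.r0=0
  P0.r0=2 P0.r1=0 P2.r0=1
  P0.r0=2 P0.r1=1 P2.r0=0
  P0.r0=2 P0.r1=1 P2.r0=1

outcome vector order: (P0.r0,P0.r1,P2.r0)
under PSO → <0 0 0> <0 0 1> <0 1 0> <0 1 1> <2 0 0> <2 0 1> <2 1 0> <2 1 1>
PSO∖claimed = {<0 0 1>}

missing: P0.r0=0 P0.r1=0 P2.r0=1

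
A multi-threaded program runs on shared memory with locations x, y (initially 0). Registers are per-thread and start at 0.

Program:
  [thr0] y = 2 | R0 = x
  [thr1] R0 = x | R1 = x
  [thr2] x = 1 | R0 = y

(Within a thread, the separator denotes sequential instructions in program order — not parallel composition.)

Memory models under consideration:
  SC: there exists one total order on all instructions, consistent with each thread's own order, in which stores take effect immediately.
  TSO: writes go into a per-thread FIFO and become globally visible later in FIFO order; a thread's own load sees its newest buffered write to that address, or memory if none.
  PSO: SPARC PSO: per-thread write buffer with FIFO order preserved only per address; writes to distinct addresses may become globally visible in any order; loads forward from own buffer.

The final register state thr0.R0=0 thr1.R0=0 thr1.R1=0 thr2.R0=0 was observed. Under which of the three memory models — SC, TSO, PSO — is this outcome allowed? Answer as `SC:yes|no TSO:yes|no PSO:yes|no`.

SC:no TSO:yes PSO:yes

outcome vector order: (thr0.R0,thr1.R0,thr1.R1,thr2.R0)
SC (9): 0/0/0/2; 0/0/1/2; 0/1/1/2; 1/0/0/0; 1/0/0/2; 1/0/1/0; 1/0/1/2; 1/1/1/0; 1/1/1/2
TSO (12): 0/0/0/0; 0/0/0/2; 0/0/1/0; 0/0/1/2; 0/1/1/0; 0/1/1/2; 1/0/0/0; 1/0/0/2; 1/0/1/0; 1/0/1/2; 1/1/1/0; 1/1/1/2
PSO (12): 0/0/0/0; 0/0/0/2; 0/0/1/0; 0/0/1/2; 0/1/1/0; 0/1/1/2; 1/0/0/0; 1/0/0/2; 1/0/1/0; 1/0/1/2; 1/1/1/0; 1/1/1/2
target 0/0/0/0 ∈ {TSO,PSO}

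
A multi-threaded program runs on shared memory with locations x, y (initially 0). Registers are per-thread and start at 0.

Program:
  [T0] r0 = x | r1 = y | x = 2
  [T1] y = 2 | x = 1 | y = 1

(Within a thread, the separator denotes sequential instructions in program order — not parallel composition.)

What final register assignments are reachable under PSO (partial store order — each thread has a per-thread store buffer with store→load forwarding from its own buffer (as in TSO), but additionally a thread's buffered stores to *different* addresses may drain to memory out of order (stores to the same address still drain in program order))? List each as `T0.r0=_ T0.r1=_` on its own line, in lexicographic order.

T0.r0=0 T0.r1=0
T0.r0=0 T0.r1=1
T0.r0=0 T0.r1=2
T0.r0=1 T0.r1=0
T0.r0=1 T0.r1=1
T0.r0=1 T0.r1=2

outcome vector order: (T0.r0,T0.r1)
|PSO outcomes| = 6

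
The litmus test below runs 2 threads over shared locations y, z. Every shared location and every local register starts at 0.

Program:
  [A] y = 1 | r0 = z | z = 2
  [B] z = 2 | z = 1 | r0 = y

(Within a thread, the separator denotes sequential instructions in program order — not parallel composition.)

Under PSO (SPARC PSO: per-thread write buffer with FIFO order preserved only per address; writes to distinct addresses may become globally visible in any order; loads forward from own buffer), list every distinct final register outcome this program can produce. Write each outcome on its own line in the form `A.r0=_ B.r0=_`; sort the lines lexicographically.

A.r0=0 B.r0=0
A.r0=0 B.r0=1
A.r0=1 B.r0=0
A.r0=1 B.r0=1
A.r0=2 B.r0=0
A.r0=2 B.r0=1

outcome vector order: (A.r0,B.r0)
|PSO outcomes| = 6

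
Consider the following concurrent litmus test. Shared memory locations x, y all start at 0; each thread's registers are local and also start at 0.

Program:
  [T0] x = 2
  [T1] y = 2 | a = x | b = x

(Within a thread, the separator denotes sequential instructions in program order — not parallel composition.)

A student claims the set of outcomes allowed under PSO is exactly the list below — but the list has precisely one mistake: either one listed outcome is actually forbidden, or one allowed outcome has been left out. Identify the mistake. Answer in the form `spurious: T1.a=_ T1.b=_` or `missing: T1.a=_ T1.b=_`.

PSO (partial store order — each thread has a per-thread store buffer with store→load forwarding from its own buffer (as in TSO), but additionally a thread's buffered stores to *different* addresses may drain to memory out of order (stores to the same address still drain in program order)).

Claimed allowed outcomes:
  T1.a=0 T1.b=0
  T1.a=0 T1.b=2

missing: T1.a=2 T1.b=2

outcome vector order: (T1.a,T1.b)
under PSO → 0/0; 0/2; 2/2
PSO∖claimed = {2/2}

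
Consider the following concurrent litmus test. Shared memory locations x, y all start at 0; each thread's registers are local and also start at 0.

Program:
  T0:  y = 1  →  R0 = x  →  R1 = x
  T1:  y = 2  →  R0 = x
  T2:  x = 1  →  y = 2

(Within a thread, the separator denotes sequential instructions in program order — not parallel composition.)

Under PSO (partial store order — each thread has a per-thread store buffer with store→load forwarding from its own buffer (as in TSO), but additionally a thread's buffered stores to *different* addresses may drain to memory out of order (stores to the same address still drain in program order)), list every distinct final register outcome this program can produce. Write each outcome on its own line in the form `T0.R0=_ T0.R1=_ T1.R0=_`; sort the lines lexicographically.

T0.R0=0 T0.R1=0 T1.R0=0
T0.R0=0 T0.R1=0 T1.R0=1
T0.R0=0 T0.R1=1 T1.R0=0
T0.R0=0 T0.R1=1 T1.R0=1
T0.R0=1 T0.R1=1 T1.R0=0
T0.R0=1 T0.R1=1 T1.R0=1

outcome vector order: (T0.R0,T0.R1,T1.R0)
|PSO outcomes| = 6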